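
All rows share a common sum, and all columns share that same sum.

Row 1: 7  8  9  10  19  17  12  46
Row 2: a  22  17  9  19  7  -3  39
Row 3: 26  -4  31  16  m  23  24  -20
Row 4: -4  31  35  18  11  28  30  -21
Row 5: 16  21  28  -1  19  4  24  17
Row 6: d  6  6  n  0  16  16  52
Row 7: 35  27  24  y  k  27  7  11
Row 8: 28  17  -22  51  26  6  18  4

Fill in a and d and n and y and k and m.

a = 18, d = 2, n = 30, y = -5, k = 2, m = 32

Rows 1 and 4 both sum to 128, so that's the common total.
Row 3 has 26 − 4 + 31 + 16 + 23 + 24 − 20 = 96; the blank must be 128 − 96 = 32.
Column 5 has 19 + 19 + 32 + 11 + 19 + 0 + 26 = 126; the blank must be 128 − 126 = 2.
Row 2 has 22 + 17 + 9 + 19 + 7 − 3 + 39 = 110; the blank must be 128 − 110 = 18.
Column 1 has 7 + 18 + 26 − 4 + 16 + 35 + 28 = 126; the blank must be 128 − 126 = 2.
Row 6 has 2 + 6 + 6 + 0 + 16 + 16 + 52 = 98; the blank must be 128 − 98 = 30.
Row 7 has 35 + 27 + 24 + 2 + 27 + 7 + 11 = 133; the blank must be 128 − 133 = -5.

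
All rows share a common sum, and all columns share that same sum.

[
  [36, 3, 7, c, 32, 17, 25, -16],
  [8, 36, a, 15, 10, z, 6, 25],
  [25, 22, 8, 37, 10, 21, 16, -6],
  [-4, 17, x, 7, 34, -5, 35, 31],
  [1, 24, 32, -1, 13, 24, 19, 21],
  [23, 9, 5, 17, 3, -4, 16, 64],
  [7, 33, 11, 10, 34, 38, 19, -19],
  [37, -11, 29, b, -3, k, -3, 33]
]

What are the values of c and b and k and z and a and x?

c = 29, b = 19, k = 32, z = 10, a = 23, x = 18

Rows 3 and 5 both sum to 133, so that's the common total.
The known cells in row 1 total 104, leaving 133 − 104 = 29 for the blank.
The known cells in row 4 total 115, leaving 133 − 115 = 18 for the blank.
The known cells in column 3 total 110, leaving 133 − 110 = 23 for the blank.
The known cells in row 2 total 123, leaving 133 − 123 = 10 for the blank.
The known cells in column 4 total 114, leaving 133 − 114 = 19 for the blank.
The known cells in row 8 total 101, leaving 133 − 101 = 32 for the blank.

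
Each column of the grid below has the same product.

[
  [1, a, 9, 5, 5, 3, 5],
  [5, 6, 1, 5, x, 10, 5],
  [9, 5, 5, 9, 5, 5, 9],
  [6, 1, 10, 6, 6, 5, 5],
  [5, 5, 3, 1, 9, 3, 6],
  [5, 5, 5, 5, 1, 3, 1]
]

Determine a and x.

a = 9, x = 5

Columns 1 and 6 each multiply to 6750, so every column has product 6750.
Column 2: 6×5×1×5×5 = 750, so the missing entry is 6750 ÷ 750 = 9.
Column 5: 5×5×6×9×1 = 1350, so the missing entry is 6750 ÷ 1350 = 5.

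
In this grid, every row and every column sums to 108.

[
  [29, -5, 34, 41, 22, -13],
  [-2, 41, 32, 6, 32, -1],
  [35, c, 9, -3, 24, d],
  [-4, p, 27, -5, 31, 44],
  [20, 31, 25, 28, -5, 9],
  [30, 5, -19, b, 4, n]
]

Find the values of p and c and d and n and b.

p = 15, c = 21, d = 22, n = 47, b = 41

Row 4: -4 + 27 − 5 + 31 + 44 = 93, so its missing entry is 108 − 93 = 15.
Column 2: -5 + 41 + 15 + 31 + 5 = 87, so its missing entry is 108 − 87 = 21.
Column 4: 41 + 6 − 3 − 5 + 28 = 67, so its missing entry is 108 − 67 = 41.
Row 6: 30 + 5 − 19 + 41 + 4 = 61, so its missing entry is 108 − 61 = 47.
Row 3: 35 + 21 + 9 − 3 + 24 = 86, so its missing entry is 108 − 86 = 22.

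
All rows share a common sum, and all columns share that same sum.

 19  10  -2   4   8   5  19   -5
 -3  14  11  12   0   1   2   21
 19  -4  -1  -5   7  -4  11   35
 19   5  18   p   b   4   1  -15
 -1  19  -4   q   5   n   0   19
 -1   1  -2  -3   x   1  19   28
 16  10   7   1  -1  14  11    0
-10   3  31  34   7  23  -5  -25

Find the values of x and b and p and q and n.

x = 15, b = 17, p = 9, q = 6, n = 14

Rows 1 and 2 both sum to 58, so that's the common total.
The known cells in row 6 total 43, leaving 58 − 43 = 15 for the blank.
The known cells in column 5 total 41, leaving 58 − 41 = 17 for the blank.
The known cells in column 6 total 44, leaving 58 − 44 = 14 for the blank.
The known cells in row 5 total 52, leaving 58 − 52 = 6 for the blank.
The known cells in row 4 total 49, leaving 58 − 49 = 9 for the blank.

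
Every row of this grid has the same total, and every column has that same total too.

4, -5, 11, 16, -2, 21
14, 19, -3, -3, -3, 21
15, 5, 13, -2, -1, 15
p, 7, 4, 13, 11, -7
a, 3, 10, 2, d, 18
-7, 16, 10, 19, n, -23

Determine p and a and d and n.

p = 17, a = 2, d = 10, n = 30

Rows 1 and 2 both sum to 45, so that's the common total.
The known cells in row 6 total 15, leaving 45 − 15 = 30 for the blank.
The known cells in column 5 total 35, leaving 45 − 35 = 10 for the blank.
The known cells in row 5 total 43, leaving 45 − 43 = 2 for the blank.
The known cells in row 4 total 28, leaving 45 − 28 = 17 for the blank.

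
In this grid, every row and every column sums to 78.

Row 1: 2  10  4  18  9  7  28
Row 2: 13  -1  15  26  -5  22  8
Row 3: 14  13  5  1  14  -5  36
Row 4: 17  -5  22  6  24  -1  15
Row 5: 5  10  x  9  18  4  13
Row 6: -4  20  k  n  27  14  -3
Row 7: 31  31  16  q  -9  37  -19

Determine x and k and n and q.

x = 19, k = -3, n = 27, q = -9

The known cells in row 7 total 87, leaving 78 − 87 = -9 for the blank.
The known cells in column 4 total 51, leaving 78 − 51 = 27 for the blank.
The known cells in row 5 total 59, leaving 78 − 59 = 19 for the blank.
The known cells in row 6 total 81, leaving 78 − 81 = -3 for the blank.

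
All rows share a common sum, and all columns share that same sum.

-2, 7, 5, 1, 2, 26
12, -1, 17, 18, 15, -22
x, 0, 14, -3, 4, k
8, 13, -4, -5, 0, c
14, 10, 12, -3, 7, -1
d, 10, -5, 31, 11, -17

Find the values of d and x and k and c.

d = 9, x = -2, k = 26, c = 27

Rows 1 and 2 both sum to 39, so that's the common total.
Row 6 has 10 − 5 + 31 + 11 − 17 = 30; the blank must be 39 − 30 = 9.
Column 1 has -2 + 12 + 8 + 14 + 9 = 41; the blank must be 39 − 41 = -2.
Row 3 has -2 + 0 + 14 − 3 + 4 = 13; the blank must be 39 − 13 = 26.
Row 4 has 8 + 13 − 4 − 5 + 0 = 12; the blank must be 39 − 12 = 27.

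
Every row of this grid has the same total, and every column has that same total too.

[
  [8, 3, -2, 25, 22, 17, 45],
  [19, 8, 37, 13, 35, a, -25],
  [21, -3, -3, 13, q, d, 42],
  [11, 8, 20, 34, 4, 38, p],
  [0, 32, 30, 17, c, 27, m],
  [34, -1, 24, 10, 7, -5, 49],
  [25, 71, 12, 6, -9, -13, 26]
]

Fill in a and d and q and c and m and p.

a = 31, d = 23, q = 25, c = 34, m = -22, p = 3

Rows 1 and 6 both sum to 118, so that's the common total.
Row 2 has 19 + 8 + 37 + 13 + 35 − 25 = 87; the blank must be 118 − 87 = 31.
Row 4 has 11 + 8 + 20 + 34 + 4 + 38 = 115; the blank must be 118 − 115 = 3.
Column 7 has 45 − 25 + 42 + 3 + 49 + 26 = 140; the blank must be 118 − 140 = -22.
Row 5 has 0 + 32 + 30 + 17 + 27 − 22 = 84; the blank must be 118 − 84 = 34.
Column 5 has 22 + 35 + 4 + 34 + 7 − 9 = 93; the blank must be 118 − 93 = 25.
Row 3 has 21 − 3 − 3 + 13 + 25 + 42 = 95; the blank must be 118 − 95 = 23.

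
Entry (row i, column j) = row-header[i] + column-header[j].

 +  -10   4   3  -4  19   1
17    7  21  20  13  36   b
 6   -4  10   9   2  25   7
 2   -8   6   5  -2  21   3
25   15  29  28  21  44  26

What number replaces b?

17 + 1 = 18.

18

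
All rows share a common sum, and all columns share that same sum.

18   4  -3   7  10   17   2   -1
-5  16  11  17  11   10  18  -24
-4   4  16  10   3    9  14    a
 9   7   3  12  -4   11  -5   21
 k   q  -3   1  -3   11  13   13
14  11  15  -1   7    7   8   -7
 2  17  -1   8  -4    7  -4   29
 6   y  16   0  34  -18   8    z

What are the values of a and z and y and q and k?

a = 2, z = 21, y = -13, q = 8, k = 14

Rows 1 and 2 both sum to 54, so that's the common total.
Column 1: 18 − 5 − 4 + 9 + 14 + 2 + 6 = 40, so its missing entry is 54 − 40 = 14.
Row 3: -4 + 4 + 16 + 10 + 3 + 9 + 14 = 52, so its missing entry is 54 − 52 = 2.
Column 8: -1 − 24 + 2 + 21 + 13 − 7 + 29 = 33, so its missing entry is 54 − 33 = 21.
Row 8: 6 + 16 + 0 + 34 − 18 + 8 + 21 = 67, so its missing entry is 54 − 67 = -13.
Row 5: 14 − 3 + 1 − 3 + 11 + 13 + 13 = 46, so its missing entry is 54 − 46 = 8.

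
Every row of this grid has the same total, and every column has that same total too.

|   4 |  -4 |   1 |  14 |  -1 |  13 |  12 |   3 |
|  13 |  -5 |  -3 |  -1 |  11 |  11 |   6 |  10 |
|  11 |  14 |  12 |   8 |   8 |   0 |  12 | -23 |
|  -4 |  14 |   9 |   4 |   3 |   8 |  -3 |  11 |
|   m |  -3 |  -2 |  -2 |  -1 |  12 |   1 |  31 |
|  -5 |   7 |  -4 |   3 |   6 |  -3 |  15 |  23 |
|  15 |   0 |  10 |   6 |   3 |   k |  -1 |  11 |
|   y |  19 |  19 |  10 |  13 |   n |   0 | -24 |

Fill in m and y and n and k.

Rows 1 and 2 both sum to 42, so that's the common total.
The known cells in row 5 total 36, leaving 42 − 36 = 6 for the blank.
The known cells in row 7 total 44, leaving 42 − 44 = -2 for the blank.
The known cells in column 6 total 39, leaving 42 − 39 = 3 for the blank.
The known cells in row 8 total 40, leaving 42 − 40 = 2 for the blank.

m = 6, y = 2, n = 3, k = -2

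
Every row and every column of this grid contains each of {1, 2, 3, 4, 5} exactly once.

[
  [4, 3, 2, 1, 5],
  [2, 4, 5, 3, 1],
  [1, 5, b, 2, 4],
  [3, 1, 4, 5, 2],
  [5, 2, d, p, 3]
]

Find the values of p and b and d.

p = 4, b = 3, d = 1

For row 3, column 3: row 3 already has {1, 2, 4, 5}; that leaves 3.
At (row 5, col 3): column 3 already has {2, 3, 4, 5}, so the value is 1.
At (row 5, col 4): row 5 already has {1, 2, 3, 5}, so the value is 4.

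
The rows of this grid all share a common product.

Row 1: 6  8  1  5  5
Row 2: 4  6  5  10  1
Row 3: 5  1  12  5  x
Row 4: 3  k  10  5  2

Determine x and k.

x = 4, k = 4

Rows 1 and 2 each multiply to 1200, so every row has product 1200.
Row 3: 5×1×12×5 = 300, so the missing entry is 1200 ÷ 300 = 4.
Row 4: 3×10×5×2 = 300, so the missing entry is 1200 ÷ 300 = 4.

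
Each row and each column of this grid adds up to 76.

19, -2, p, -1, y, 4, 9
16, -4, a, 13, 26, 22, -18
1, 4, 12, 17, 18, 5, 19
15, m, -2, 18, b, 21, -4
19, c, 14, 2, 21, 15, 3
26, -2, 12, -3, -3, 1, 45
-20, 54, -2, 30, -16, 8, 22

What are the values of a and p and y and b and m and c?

a = 21, p = 21, y = 26, b = 4, m = 24, c = 2

The known cells in row 2 total 55, leaving 76 − 55 = 21 for the blank.
The known cells in column 3 total 55, leaving 76 − 55 = 21 for the blank.
The known cells in row 1 total 50, leaving 76 − 50 = 26 for the blank.
The known cells in column 5 total 72, leaving 76 − 72 = 4 for the blank.
The known cells in row 4 total 52, leaving 76 − 52 = 24 for the blank.
The known cells in row 5 total 74, leaving 76 − 74 = 2 for the blank.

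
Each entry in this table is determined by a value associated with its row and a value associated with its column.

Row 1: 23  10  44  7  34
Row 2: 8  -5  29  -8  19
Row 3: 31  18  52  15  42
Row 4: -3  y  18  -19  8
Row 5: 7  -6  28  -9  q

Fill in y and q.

The difference between any two rows is the same in every column — this is an addition table with the headers hidden.
Row 4 minus row 1 is -19 − 7 = -26, so its entry in column 2 is 10 + (-26) = -16.
Row 5 minus row 1 is -9 − 7 = -16, so its entry in column 5 is 34 + (-16) = 18.

y = -16, q = 18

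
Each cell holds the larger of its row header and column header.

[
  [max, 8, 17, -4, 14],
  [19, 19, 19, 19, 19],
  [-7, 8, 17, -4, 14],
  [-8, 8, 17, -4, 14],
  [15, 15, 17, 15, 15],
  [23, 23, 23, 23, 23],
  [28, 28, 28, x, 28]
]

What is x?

max(28, -4) = 28.

28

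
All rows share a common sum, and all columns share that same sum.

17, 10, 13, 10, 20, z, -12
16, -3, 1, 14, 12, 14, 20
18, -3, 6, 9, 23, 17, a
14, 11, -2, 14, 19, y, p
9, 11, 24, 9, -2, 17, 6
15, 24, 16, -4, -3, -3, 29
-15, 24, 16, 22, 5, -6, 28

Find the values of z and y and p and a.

Rows 2 and 5 both sum to 74, so that's the common total.
Row 3 has 18 − 3 + 6 + 9 + 23 + 17 = 70; the blank must be 74 − 70 = 4.
Row 1 has 17 + 10 + 13 + 10 + 20 − 12 = 58; the blank must be 74 − 58 = 16.
Column 6 has 16 + 14 + 17 + 17 − 3 − 6 = 55; the blank must be 74 − 55 = 19.
Row 4 has 14 + 11 − 2 + 14 + 19 + 19 = 75; the blank must be 74 − 75 = -1.

z = 16, y = 19, p = -1, a = 4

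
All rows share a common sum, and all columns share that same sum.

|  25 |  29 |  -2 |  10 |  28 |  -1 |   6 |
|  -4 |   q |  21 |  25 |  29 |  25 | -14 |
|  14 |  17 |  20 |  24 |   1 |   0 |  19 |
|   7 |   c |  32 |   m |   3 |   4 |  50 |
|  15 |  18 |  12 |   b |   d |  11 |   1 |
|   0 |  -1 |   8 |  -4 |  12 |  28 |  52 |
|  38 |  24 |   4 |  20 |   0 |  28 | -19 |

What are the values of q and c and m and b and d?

q = 13, c = -5, m = 4, b = 16, d = 22

Rows 1 and 3 both sum to 95, so that's the common total.
Column 5: 28 + 29 + 1 + 3 + 12 + 0 = 73, so its missing entry is 95 − 73 = 22.
Row 5: 15 + 18 + 12 + 22 + 11 + 1 = 79, so its missing entry is 95 − 79 = 16.
Row 2: -4 + 21 + 25 + 29 + 25 − 14 = 82, so its missing entry is 95 − 82 = 13.
Column 2: 29 + 13 + 17 + 18 − 1 + 24 = 100, so its missing entry is 95 − 100 = -5.
Row 4: 7 − 5 + 32 + 3 + 4 + 50 = 91, so its missing entry is 95 − 91 = 4.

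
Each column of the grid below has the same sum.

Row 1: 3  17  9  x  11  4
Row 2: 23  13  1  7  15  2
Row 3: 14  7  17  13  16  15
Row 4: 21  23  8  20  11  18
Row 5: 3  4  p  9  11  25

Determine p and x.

Columns 2 and 6 both add up to 64, so every column sums to 64.
Column 3: 9 + 1 + 17 + 8 = 35, so the missing entry is 64 − 35 = 29.
Column 4: 7 + 13 + 20 + 9 = 49, so the missing entry is 64 − 49 = 15.

p = 29, x = 15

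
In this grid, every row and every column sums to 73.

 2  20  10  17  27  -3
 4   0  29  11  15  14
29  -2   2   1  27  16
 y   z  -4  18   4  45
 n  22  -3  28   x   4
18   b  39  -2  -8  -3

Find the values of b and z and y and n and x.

Column 5: 27 + 15 + 27 + 4 − 8 = 65, so its missing entry is 73 − 65 = 8.
Row 5: 22 − 3 + 28 + 8 + 4 = 59, so its missing entry is 73 − 59 = 14.
Row 6: 18 + 39 − 2 − 8 − 3 = 44, so its missing entry is 73 − 44 = 29.
Column 2: 20 + 0 − 2 + 22 + 29 = 69, so its missing entry is 73 − 69 = 4.
Row 4: 4 − 4 + 18 + 4 + 45 = 67, so its missing entry is 73 − 67 = 6.

b = 29, z = 4, y = 6, n = 14, x = 8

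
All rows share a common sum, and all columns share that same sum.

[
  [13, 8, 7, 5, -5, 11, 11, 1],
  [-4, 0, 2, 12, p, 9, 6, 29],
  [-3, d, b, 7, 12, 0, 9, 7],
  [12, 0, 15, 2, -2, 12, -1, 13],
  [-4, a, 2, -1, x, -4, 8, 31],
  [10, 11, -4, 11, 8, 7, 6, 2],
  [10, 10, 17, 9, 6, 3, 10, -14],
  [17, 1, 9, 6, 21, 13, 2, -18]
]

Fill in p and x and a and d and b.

Rows 1 and 4 both sum to 51, so that's the common total.
Row 2: -4 + 0 + 2 + 12 + 9 + 6 + 29 = 54, so its missing entry is 51 − 54 = -3.
Column 5: -5 − 3 + 12 − 2 + 8 + 6 + 21 = 37, so its missing entry is 51 − 37 = 14.
Column 3: 7 + 2 + 15 + 2 − 4 + 17 + 9 = 48, so its missing entry is 51 − 48 = 3.
Row 3: -3 + 3 + 7 + 12 + 0 + 9 + 7 = 35, so its missing entry is 51 − 35 = 16.
Row 5: -4 + 2 − 1 + 14 − 4 + 8 + 31 = 46, so its missing entry is 51 − 46 = 5.

p = -3, x = 14, a = 5, d = 16, b = 3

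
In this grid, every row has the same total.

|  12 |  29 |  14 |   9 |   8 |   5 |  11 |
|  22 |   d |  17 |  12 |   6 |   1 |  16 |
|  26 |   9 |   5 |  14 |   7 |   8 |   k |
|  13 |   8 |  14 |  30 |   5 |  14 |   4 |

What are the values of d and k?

d = 14, k = 19

Row 1 sums to 88 and so does row 4; that's the common total.
In row 2 the known cells total 74, leaving 88 − 74 = 14.
In row 3 the known cells total 69, leaving 88 − 69 = 19.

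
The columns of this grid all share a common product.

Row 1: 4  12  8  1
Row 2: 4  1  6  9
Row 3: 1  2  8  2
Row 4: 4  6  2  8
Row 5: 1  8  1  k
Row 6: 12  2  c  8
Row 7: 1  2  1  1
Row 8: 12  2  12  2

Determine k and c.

Columns 1 and 2 each multiply to 9216, so every column has product 9216.
Column 4: 1×9×2×8×8×1×2 = 2304, so the missing entry is 9216 ÷ 2304 = 4.
Column 3: 8×6×8×2×1×1×12 = 9216, so the missing entry is 9216 ÷ 9216 = 1.

k = 4, c = 1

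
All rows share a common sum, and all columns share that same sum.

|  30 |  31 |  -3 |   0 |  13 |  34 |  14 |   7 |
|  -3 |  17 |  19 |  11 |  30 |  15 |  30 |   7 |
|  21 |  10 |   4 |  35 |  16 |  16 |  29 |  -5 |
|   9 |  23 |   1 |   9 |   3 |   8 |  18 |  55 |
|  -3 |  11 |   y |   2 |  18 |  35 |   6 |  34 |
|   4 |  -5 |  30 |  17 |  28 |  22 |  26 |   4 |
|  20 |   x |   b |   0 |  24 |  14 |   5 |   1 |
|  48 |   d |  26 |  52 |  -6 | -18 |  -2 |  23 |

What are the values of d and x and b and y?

d = 3, x = 36, b = 26, y = 23

Rows 1 and 2 both sum to 126, so that's the common total.
Row 8: 48 + 26 + 52 − 6 − 18 − 2 + 23 = 123, so its missing entry is 126 − 123 = 3.
Column 2: 31 + 17 + 10 + 23 + 11 − 5 + 3 = 90, so its missing entry is 126 − 90 = 36.
Row 7: 20 + 36 + 0 + 24 + 14 + 5 + 1 = 100, so its missing entry is 126 − 100 = 26.
Row 5: -3 + 11 + 2 + 18 + 35 + 6 + 34 = 103, so its missing entry is 126 − 103 = 23.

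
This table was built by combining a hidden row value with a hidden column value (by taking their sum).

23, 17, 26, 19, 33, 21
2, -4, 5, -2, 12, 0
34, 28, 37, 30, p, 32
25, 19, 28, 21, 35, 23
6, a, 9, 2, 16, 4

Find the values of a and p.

a = 0, p = 44

The difference between any two rows is the same in every column — this is an addition table with the headers hidden.
Row 5 minus row 1 is 4 − 21 = -17, so its entry in column 2 is 17 + (-17) = 0.
Row 3 minus row 1 is 32 − 21 = 11, so its entry in column 5 is 33 + 11 = 44.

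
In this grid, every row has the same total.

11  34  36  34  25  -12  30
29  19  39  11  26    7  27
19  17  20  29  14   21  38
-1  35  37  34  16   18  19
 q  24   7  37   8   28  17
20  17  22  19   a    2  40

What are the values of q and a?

q = 37, a = 38

The complete rows each total 158.
Row 5 is missing 158 − 121 = 37 (since 24 + 7 + 37 + 8 + 28 + 17 = 121).
Row 6 is missing 158 − 120 = 38 (since 20 + 17 + 22 + 19 + 2 + 40 = 120).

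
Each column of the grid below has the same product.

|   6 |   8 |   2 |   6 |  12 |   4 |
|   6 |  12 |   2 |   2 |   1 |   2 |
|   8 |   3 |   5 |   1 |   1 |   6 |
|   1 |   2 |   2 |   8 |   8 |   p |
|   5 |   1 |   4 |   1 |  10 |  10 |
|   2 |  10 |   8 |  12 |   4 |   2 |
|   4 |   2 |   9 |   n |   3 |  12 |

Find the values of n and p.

Columns 1 and 5 each multiply to 11520, so every column has product 11520.
Column 4: 6×2×1×8×1×12 = 1152, so the missing entry is 11520 ÷ 1152 = 10.
Column 6: 4×2×6×10×2×12 = 11520, so the missing entry is 11520 ÷ 11520 = 1.

n = 10, p = 1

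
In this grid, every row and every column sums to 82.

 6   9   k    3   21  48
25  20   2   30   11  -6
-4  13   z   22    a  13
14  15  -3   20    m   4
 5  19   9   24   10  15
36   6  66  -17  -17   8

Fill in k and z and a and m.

Row 1 has 6 + 9 + 3 + 21 + 48 = 87; the blank must be 82 − 87 = -5.
Row 4 has 14 + 15 − 3 + 20 + 4 = 50; the blank must be 82 − 50 = 32.
Column 5 has 21 + 11 + 32 + 10 − 17 = 57; the blank must be 82 − 57 = 25.
Row 3 has -4 + 13 + 22 + 25 + 13 = 69; the blank must be 82 − 69 = 13.

k = -5, z = 13, a = 25, m = 32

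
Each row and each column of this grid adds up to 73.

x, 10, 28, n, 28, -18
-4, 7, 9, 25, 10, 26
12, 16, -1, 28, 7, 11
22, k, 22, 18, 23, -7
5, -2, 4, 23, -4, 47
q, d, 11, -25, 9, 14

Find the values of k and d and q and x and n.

Row 4: 22 + 22 + 18 + 23 − 7 = 78, so its missing entry is 73 − 78 = -5.
Column 4: 25 + 28 + 18 + 23 − 25 = 69, so its missing entry is 73 − 69 = 4.
Row 1: 10 + 28 + 4 + 28 − 18 = 52, so its missing entry is 73 − 52 = 21.
Column 2: 10 + 7 + 16 − 5 − 2 = 26, so its missing entry is 73 − 26 = 47.
Row 6: 47 + 11 − 25 + 9 + 14 = 56, so its missing entry is 73 − 56 = 17.

k = -5, d = 47, q = 17, x = 21, n = 4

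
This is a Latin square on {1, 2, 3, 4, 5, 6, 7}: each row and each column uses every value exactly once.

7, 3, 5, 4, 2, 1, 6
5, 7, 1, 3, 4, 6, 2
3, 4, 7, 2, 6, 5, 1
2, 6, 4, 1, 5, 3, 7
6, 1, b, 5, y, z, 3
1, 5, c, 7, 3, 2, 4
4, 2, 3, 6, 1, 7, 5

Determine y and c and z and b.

Cell (5,5): column 5 already has {1, 2, 3, 4, 5, 6} → 7.
At (row 5, col 6): column 6 already has {1, 2, 3, 5, 6, 7}, so the value is 4.
At (row 5, col 3): row 5 already has {1, 3, 4, 5, 6, 7}, so the value is 2.
For row 6, column 3: row 6 already has {1, 2, 3, 4, 5, 7}; that leaves 6.

y = 7, c = 6, z = 4, b = 2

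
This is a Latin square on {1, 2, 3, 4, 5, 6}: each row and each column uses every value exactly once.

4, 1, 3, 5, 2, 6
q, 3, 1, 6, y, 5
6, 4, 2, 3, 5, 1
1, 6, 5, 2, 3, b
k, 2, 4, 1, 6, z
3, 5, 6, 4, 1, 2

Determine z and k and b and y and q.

z = 3, k = 5, b = 4, y = 4, q = 2

For row 2, column 5: column 5 already has {1, 2, 3, 5, 6}; that leaves 4.
For row 2, column 1: row 2 already has {1, 3, 4, 5, 6}; that leaves 2.
Cell (5,1): column 1 already has {1, 2, 3, 4, 6} → 5.
For row 5, column 6: row 5 already has {1, 2, 4, 5, 6}; that leaves 3.
For row 4, column 6: row 4 already has {1, 2, 3, 5, 6}; that leaves 4.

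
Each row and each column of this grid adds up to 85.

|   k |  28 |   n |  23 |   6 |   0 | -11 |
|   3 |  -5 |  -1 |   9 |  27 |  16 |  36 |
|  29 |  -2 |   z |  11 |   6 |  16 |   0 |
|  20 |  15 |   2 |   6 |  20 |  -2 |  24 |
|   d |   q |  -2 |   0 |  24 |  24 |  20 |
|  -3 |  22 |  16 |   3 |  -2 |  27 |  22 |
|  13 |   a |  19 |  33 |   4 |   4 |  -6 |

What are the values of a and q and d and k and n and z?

a = 18, q = 9, d = 10, k = 13, n = 26, z = 25

Row 7: 13 + 19 + 33 + 4 + 4 − 6 = 67, so its missing entry is 85 − 67 = 18.
Row 3: 29 − 2 + 11 + 6 + 16 + 0 = 60, so its missing entry is 85 − 60 = 25.
Column 3: -1 + 25 + 2 − 2 + 16 + 19 = 59, so its missing entry is 85 − 59 = 26.
Row 1: 28 + 26 + 23 + 6 + 0 − 11 = 72, so its missing entry is 85 − 72 = 13.
Column 1: 13 + 3 + 29 + 20 − 3 + 13 = 75, so its missing entry is 85 − 75 = 10.
Row 5: 10 − 2 + 0 + 24 + 24 + 20 = 76, so its missing entry is 85 − 76 = 9.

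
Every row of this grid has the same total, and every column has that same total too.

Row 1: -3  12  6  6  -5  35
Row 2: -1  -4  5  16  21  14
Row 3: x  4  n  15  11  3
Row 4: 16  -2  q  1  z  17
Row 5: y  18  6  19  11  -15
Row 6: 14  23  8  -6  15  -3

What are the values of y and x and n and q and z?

Rows 1 and 2 both sum to 51, so that's the common total.
Row 5 has 18 + 6 + 19 + 11 − 15 = 39; the blank must be 51 − 39 = 12.
Column 5 has -5 + 21 + 11 + 11 + 15 = 53; the blank must be 51 − 53 = -2.
Column 1 has -3 − 1 + 16 + 12 + 14 = 38; the blank must be 51 − 38 = 13.
Row 3 has 13 + 4 + 15 + 11 + 3 = 46; the blank must be 51 − 46 = 5.
Row 4 has 16 − 2 + 1 − 2 + 17 = 30; the blank must be 51 − 30 = 21.

y = 12, x = 13, n = 5, q = 21, z = -2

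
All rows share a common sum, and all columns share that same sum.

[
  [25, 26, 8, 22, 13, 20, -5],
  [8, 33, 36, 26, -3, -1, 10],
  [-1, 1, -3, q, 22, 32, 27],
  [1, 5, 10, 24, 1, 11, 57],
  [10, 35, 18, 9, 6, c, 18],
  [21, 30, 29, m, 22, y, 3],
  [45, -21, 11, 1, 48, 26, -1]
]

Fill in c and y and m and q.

c = 13, y = 8, m = -4, q = 31

Rows 1 and 2 both sum to 109, so that's the common total.
Row 5: 10 + 35 + 18 + 9 + 6 + 18 = 96, so its missing entry is 109 − 96 = 13.
Column 6: 20 − 1 + 32 + 11 + 13 + 26 = 101, so its missing entry is 109 − 101 = 8.
Row 6: 21 + 30 + 29 + 22 + 8 + 3 = 113, so its missing entry is 109 − 113 = -4.
Row 3: -1 + 1 − 3 + 22 + 32 + 27 = 78, so its missing entry is 109 − 78 = 31.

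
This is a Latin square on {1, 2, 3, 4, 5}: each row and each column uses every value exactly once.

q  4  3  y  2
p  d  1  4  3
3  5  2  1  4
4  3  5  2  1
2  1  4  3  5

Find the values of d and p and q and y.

Cell (2,2): column 2 already has {1, 3, 4, 5} → 2.
Cell (2,1): row 2 already has {1, 2, 3, 4} → 5.
For row 1, column 4: column 4 already has {1, 2, 3, 4}; that leaves 5.
For row 1, column 1: row 1 already has {2, 3, 4, 5}; that leaves 1.

d = 2, p = 5, q = 1, y = 5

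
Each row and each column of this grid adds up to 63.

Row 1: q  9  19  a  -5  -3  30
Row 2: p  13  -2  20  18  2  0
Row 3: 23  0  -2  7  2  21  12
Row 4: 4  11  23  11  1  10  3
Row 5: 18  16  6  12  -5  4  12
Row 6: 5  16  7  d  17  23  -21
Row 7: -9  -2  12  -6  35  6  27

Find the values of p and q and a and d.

p = 12, q = 10, a = 3, d = 16

The known cells in row 2 total 51, leaving 63 − 51 = 12 for the blank.
The known cells in row 6 total 47, leaving 63 − 47 = 16 for the blank.
The known cells in column 4 total 60, leaving 63 − 60 = 3 for the blank.
The known cells in row 1 total 53, leaving 63 − 53 = 10 for the blank.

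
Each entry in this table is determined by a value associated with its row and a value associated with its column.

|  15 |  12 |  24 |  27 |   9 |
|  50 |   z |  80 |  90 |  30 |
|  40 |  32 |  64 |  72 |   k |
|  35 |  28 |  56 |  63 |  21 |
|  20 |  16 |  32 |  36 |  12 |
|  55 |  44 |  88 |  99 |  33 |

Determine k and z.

k = 24, z = 40

Each row is a constant multiple of every other row — this is a multiplication table with the headers hidden.
Row 3 is 40/15 = 8/3 times row 1, so its entry in column 5 is 9 × 8/3 = 24.
Row 2 is 50/15 = 10/3 times row 1, so its entry in column 2 is 12 × 10/3 = 40.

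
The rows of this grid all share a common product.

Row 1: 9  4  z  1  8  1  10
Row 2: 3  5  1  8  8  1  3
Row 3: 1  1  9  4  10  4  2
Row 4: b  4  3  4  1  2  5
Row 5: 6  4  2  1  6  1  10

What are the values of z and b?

z = 1, b = 6

Rows 2 and 3 each multiply to 2880, so every row has product 2880.
Row 1: 9×4×1×8×1×10 = 2880, so the missing entry is 2880 ÷ 2880 = 1.
Row 4: 4×3×4×1×2×5 = 480, so the missing entry is 2880 ÷ 480 = 6.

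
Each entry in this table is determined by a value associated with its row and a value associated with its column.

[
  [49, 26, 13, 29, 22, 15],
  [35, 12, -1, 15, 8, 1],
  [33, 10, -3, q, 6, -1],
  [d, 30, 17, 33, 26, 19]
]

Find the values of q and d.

The difference between any two rows is the same in every column — this is an addition table with the headers hidden.
Row 3 minus row 1 is -1 − 15 = -16, so its entry in column 4 is 29 + (-16) = 13.
Row 4 minus row 1 is 19 − 15 = 4, so its entry in column 1 is 49 + 4 = 53.

q = 13, d = 53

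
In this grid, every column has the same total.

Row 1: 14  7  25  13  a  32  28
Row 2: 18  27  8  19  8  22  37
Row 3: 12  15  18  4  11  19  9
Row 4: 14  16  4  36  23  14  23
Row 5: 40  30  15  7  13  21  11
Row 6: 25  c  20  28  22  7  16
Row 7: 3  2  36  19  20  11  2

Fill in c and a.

Columns 3 and 6 both add up to 126, so every column sums to 126.
Column 2: 7 + 27 + 15 + 16 + 30 + 2 = 97, so the missing entry is 126 − 97 = 29.
Column 5: 8 + 11 + 23 + 13 + 22 + 20 = 97, so the missing entry is 126 − 97 = 29.

c = 29, a = 29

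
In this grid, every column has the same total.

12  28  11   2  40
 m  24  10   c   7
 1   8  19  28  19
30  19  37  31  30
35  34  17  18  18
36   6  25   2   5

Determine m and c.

m = 5, c = 38

Column 3 sums to 119 and so does column 5; that's the common total.
In column 1 the known cells total 114, leaving 119 − 114 = 5.
In column 4 the known cells total 81, leaving 119 − 81 = 38.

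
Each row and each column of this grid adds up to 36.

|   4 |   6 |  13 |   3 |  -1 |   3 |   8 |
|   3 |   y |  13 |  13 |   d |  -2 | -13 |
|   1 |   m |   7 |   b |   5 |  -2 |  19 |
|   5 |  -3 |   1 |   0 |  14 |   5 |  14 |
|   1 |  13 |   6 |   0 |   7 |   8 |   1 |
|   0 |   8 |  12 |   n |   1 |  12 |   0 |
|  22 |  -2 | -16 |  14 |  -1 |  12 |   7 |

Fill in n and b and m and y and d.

n = 3, b = 3, m = 3, y = 11, d = 11

Column 5: -1 + 5 + 14 + 7 + 1 − 1 = 25, so its missing entry is 36 − 25 = 11.
Row 2: 3 + 13 + 13 + 11 − 2 − 13 = 25, so its missing entry is 36 − 25 = 11.
Column 2: 6 + 11 − 3 + 13 + 8 − 2 = 33, so its missing entry is 36 − 33 = 3.
Row 3: 1 + 3 + 7 + 5 − 2 + 19 = 33, so its missing entry is 36 − 33 = 3.
Row 6: 0 + 8 + 12 + 1 + 12 + 0 = 33, so its missing entry is 36 − 33 = 3.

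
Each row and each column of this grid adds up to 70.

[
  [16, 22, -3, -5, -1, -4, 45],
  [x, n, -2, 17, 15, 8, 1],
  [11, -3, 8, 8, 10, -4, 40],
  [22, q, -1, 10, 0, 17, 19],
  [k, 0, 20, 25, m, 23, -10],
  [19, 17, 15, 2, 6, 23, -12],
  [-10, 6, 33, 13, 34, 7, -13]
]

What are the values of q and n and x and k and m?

The known cells in column 5 total 64, leaving 70 − 64 = 6 for the blank.
The known cells in row 5 total 64, leaving 70 − 64 = 6 for the blank.
The known cells in row 4 total 67, leaving 70 − 67 = 3 for the blank.
The known cells in column 2 total 45, leaving 70 − 45 = 25 for the blank.
The known cells in row 2 total 64, leaving 70 − 64 = 6 for the blank.

q = 3, n = 25, x = 6, k = 6, m = 6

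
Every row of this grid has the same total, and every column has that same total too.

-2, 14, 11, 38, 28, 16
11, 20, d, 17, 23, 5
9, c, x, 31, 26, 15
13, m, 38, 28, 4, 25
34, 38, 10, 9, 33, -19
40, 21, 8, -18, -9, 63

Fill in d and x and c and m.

d = 29, x = 9, c = 15, m = -3

Rows 1 and 5 both sum to 105, so that's the common total.
Row 4: 13 + 38 + 28 + 4 + 25 = 108, so its missing entry is 105 − 108 = -3.
Row 2: 11 + 20 + 17 + 23 + 5 = 76, so its missing entry is 105 − 76 = 29.
Column 2: 14 + 20 − 3 + 38 + 21 = 90, so its missing entry is 105 − 90 = 15.
Row 3: 9 + 15 + 31 + 26 + 15 = 96, so its missing entry is 105 − 96 = 9.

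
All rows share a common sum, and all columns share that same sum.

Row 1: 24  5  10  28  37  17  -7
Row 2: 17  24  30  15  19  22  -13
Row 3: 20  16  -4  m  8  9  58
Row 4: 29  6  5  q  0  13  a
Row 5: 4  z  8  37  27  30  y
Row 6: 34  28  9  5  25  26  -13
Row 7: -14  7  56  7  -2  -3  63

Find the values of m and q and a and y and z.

Rows 1 and 2 both sum to 114, so that's the common total.
The known cells in row 3 total 107, leaving 114 − 107 = 7 for the blank.
The known cells in column 4 total 99, leaving 114 − 99 = 15 for the blank.
The known cells in row 4 total 68, leaving 114 − 68 = 46 for the blank.
The known cells in column 7 total 134, leaving 114 − 134 = -20 for the blank.
The known cells in row 5 total 86, leaving 114 − 86 = 28 for the blank.

m = 7, q = 15, a = 46, y = -20, z = 28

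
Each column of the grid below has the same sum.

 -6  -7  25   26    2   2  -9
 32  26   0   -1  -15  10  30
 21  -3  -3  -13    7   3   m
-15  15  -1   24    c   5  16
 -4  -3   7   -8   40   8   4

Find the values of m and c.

m = -13, c = -6

Columns 1 and 3 both add up to 28, so every column sums to 28.
Column 7: -9 + 30 + 16 + 4 = 41, so the missing entry is 28 − 41 = -13.
Column 5: 2 − 15 + 7 + 40 = 34, so the missing entry is 28 − 34 = -6.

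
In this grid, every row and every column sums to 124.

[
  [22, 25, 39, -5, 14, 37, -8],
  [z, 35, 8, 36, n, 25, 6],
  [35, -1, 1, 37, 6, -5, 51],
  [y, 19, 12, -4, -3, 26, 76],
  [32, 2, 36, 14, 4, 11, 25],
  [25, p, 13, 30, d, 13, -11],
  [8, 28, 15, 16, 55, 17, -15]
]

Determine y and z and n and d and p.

y = -2, z = 4, n = 10, d = 38, p = 16

Column 2: 25 + 35 − 1 + 19 + 2 + 28 = 108, so its missing entry is 124 − 108 = 16.
Row 6: 25 + 16 + 13 + 30 + 13 − 11 = 86, so its missing entry is 124 − 86 = 38.
Column 5: 14 + 6 − 3 + 4 + 38 + 55 = 114, so its missing entry is 124 − 114 = 10.
Row 4: 19 + 12 − 4 − 3 + 26 + 76 = 126, so its missing entry is 124 − 126 = -2.
Row 2: 35 + 8 + 36 + 10 + 25 + 6 = 120, so its missing entry is 124 − 120 = 4.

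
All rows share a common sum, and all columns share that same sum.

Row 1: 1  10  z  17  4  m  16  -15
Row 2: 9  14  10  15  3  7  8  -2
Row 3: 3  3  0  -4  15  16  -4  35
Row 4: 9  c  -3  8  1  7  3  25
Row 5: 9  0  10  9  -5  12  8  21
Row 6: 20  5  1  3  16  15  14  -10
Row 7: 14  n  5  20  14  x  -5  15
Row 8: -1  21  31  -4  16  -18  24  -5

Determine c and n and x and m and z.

Rows 2 and 3 both sum to 64, so that's the common total.
Row 4 has 9 − 3 + 8 + 1 + 7 + 3 + 25 = 50; the blank must be 64 − 50 = 14.
Column 2 has 10 + 14 + 3 + 14 + 0 + 5 + 21 = 67; the blank must be 64 − 67 = -3.
Row 7 has 14 − 3 + 5 + 20 + 14 − 5 + 15 = 60; the blank must be 64 − 60 = 4.
Column 3 has 10 + 0 − 3 + 10 + 1 + 5 + 31 = 54; the blank must be 64 − 54 = 10.
Row 1 has 1 + 10 + 10 + 17 + 4 + 16 − 15 = 43; the blank must be 64 − 43 = 21.

c = 14, n = -3, x = 4, m = 21, z = 10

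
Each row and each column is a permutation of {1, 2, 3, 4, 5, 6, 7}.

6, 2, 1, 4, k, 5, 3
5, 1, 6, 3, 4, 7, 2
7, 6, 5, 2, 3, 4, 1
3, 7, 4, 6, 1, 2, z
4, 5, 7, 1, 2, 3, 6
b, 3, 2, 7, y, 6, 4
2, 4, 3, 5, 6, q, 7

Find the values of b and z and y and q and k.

For row 1, column 5: row 1 already has {1, 2, 3, 4, 5, 6}; that leaves 7.
For row 7, column 6: row 7 already has {2, 3, 4, 5, 6, 7}; that leaves 1.
For row 6, column 5: column 5 already has {1, 2, 3, 4, 6, 7}; that leaves 5.
For row 6, column 1: row 6 already has {2, 3, 4, 5, 6, 7}; that leaves 1.
At (row 4, col 7): row 4 already has {1, 2, 3, 4, 6, 7}, so the value is 5.

b = 1, z = 5, y = 5, q = 1, k = 7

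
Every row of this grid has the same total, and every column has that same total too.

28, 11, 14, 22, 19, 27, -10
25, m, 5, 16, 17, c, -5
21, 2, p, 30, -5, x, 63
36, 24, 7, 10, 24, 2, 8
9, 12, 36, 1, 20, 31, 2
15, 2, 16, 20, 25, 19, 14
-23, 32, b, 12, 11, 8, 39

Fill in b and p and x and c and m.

b = 32, p = 1, x = -1, c = 25, m = 28

Rows 1 and 4 both sum to 111, so that's the common total.
Row 7: -23 + 32 + 12 + 11 + 8 + 39 = 79, so its missing entry is 111 − 79 = 32.
Column 2: 11 + 2 + 24 + 12 + 2 + 32 = 83, so its missing entry is 111 − 83 = 28.
Row 2: 25 + 28 + 5 + 16 + 17 − 5 = 86, so its missing entry is 111 − 86 = 25.
Column 3: 14 + 5 + 7 + 36 + 16 + 32 = 110, so its missing entry is 111 − 110 = 1.
Row 3: 21 + 2 + 1 + 30 − 5 + 63 = 112, so its missing entry is 111 − 112 = -1.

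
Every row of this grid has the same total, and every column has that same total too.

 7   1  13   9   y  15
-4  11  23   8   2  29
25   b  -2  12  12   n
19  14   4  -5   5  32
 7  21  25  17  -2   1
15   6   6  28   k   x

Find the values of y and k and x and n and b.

y = 24, k = 28, x = -14, n = 6, b = 16

Rows 2 and 4 both sum to 69, so that's the common total.
Row 1 has 7 + 1 + 13 + 9 + 15 = 45; the blank must be 69 − 45 = 24.
Column 2 has 1 + 11 + 14 + 21 + 6 = 53; the blank must be 69 − 53 = 16.
Column 5 has 24 + 2 + 12 + 5 − 2 = 41; the blank must be 69 − 41 = 28.
Row 6 has 15 + 6 + 6 + 28 + 28 = 83; the blank must be 69 − 83 = -14.
Row 3 has 25 + 16 − 2 + 12 + 12 = 63; the blank must be 69 − 63 = 6.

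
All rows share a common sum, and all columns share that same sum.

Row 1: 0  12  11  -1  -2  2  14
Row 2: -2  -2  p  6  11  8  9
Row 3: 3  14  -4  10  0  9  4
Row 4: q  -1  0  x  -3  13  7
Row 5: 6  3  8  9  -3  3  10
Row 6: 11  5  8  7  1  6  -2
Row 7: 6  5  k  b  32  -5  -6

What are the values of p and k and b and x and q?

p = 6, k = 7, b = -3, x = 8, q = 12

Rows 1 and 3 both sum to 36, so that's the common total.
The known cells in row 2 total 30, leaving 36 − 30 = 6 for the blank.
The known cells in column 3 total 29, leaving 36 − 29 = 7 for the blank.
The known cells in column 1 total 24, leaving 36 − 24 = 12 for the blank.
The known cells in row 4 total 28, leaving 36 − 28 = 8 for the blank.
The known cells in row 7 total 39, leaving 36 − 39 = -3 for the blank.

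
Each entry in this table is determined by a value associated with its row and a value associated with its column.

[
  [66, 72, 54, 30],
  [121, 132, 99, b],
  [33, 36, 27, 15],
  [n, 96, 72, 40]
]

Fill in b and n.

b = 55, n = 88

Each row is a constant multiple of every other row — this is a multiplication table with the headers hidden.
Row 2 is 132/72 = 11/6 times row 1, so its entry in column 4 is 30 × 11/6 = 55.
Row 4 is 96/72 = 4/3 times row 1, so its entry in column 1 is 66 × 4/3 = 88.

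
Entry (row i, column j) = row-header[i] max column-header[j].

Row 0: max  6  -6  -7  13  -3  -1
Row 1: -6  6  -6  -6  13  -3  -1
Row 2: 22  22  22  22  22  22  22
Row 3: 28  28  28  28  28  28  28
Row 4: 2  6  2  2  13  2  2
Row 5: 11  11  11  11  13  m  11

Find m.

11

max(11, -3) = 11.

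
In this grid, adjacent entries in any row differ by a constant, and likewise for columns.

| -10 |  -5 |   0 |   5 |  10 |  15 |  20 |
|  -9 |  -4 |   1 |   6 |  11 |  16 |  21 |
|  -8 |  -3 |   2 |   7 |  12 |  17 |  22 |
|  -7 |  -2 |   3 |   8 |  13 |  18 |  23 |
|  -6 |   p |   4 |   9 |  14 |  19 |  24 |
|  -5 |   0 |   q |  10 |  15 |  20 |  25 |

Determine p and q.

p = -1, q = 5

Along each row the entries change by 5 per step; down each column they change by 1.
Row 5: from -6 at column 1, stepping by 5 to column 2 gives -1.
Row 6: from -5 at column 1, stepping by 5 to column 3 gives 5.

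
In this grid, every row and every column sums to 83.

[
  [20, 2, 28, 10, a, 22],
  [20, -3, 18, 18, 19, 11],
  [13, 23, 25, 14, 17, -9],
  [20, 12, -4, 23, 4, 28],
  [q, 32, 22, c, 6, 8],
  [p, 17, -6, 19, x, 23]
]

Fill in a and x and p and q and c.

a = 1, x = 36, p = -6, q = 16, c = -1

Row 1 has 20 + 2 + 28 + 10 + 22 = 82; the blank must be 83 − 82 = 1.
Column 4 has 10 + 18 + 14 + 23 + 19 = 84; the blank must be 83 − 84 = -1.
Row 5 has 32 + 22 − 1 + 6 + 8 = 67; the blank must be 83 − 67 = 16.
Column 5 has 1 + 19 + 17 + 4 + 6 = 47; the blank must be 83 − 47 = 36.
Row 6 has 17 − 6 + 19 + 36 + 23 = 89; the blank must be 83 − 89 = -6.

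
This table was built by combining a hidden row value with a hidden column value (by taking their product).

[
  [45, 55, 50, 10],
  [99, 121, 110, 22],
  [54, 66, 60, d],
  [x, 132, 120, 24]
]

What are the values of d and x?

d = 12, x = 108

Each row is a constant multiple of every other row — this is a multiplication table with the headers hidden.
Row 3 is 60/50 = 6/5 times row 1, so its entry in column 4 is 10 × 6/5 = 12.
Row 4 is 120/50 = 12/5 times row 1, so its entry in column 1 is 45 × 12/5 = 108.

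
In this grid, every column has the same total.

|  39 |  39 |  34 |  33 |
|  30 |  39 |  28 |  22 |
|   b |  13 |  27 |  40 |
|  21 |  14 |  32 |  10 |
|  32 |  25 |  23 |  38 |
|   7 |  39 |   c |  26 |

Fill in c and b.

Columns 2 and 4 both add up to 169, so every column sums to 169.
Column 3: 34 + 28 + 27 + 32 + 23 = 144, so the missing entry is 169 − 144 = 25.
Column 1: 39 + 30 + 21 + 32 + 7 = 129, so the missing entry is 169 − 129 = 40.

c = 25, b = 40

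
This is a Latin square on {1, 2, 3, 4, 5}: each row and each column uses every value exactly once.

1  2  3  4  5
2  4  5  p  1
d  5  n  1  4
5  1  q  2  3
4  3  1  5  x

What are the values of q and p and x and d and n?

At (row 5, col 5): row 5 already has {1, 3, 4, 5}, so the value is 2.
At (row 3, col 1): column 1 already has {1, 2, 4, 5}, so the value is 3.
Cell (3,3): row 3 already has {1, 3, 4, 5} → 2.
At (row 4, col 3): row 4 already has {1, 2, 3, 5}, so the value is 4.
For row 2, column 4: row 2 already has {1, 2, 4, 5}; that leaves 3.

q = 4, p = 3, x = 2, d = 3, n = 2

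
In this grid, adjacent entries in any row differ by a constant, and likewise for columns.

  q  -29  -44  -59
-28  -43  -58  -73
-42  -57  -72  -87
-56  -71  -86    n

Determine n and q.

n = -101, q = -14

Along each row the entries change by -15 per step; down each column they change by -14.
Row 4: from -56 at column 1, stepping by -15 to column 4 gives -101.
Row 1: from -29 at column 2, stepping by -15 to column 1 gives -14.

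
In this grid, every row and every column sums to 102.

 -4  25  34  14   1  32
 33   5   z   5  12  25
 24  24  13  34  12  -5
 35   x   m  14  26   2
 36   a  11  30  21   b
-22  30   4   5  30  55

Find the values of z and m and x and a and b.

The known cells in row 2 total 80, leaving 102 − 80 = 22 for the blank.
The known cells in column 6 total 109, leaving 102 − 109 = -7 for the blank.
The known cells in column 3 total 84, leaving 102 − 84 = 18 for the blank.
The known cells in row 4 total 95, leaving 102 − 95 = 7 for the blank.
The known cells in row 5 total 91, leaving 102 − 91 = 11 for the blank.

z = 22, m = 18, x = 7, a = 11, b = -7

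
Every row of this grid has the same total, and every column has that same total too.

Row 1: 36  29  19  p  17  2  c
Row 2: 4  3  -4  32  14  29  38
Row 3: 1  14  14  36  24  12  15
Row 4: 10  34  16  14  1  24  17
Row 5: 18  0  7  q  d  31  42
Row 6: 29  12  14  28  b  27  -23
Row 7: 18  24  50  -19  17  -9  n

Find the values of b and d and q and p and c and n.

Rows 2 and 3 both sum to 116, so that's the common total.
Row 6: 29 + 12 + 14 + 28 + 27 − 23 = 87, so its missing entry is 116 − 87 = 29.
Column 5: 17 + 14 + 24 + 1 + 29 + 17 = 102, so its missing entry is 116 − 102 = 14.
Row 5: 18 + 0 + 7 + 14 + 31 + 42 = 112, so its missing entry is 116 − 112 = 4.
Column 4: 32 + 36 + 14 + 4 + 28 − 19 = 95, so its missing entry is 116 − 95 = 21.
Row 1: 36 + 29 + 19 + 21 + 17 + 2 = 124, so its missing entry is 116 − 124 = -8.
Row 7: 18 + 24 + 50 − 19 + 17 − 9 = 81, so its missing entry is 116 − 81 = 35.

b = 29, d = 14, q = 4, p = 21, c = -8, n = 35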